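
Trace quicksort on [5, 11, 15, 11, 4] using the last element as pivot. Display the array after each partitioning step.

Partition 1: pivot=4 at index 0 -> [4, 11, 15, 11, 5]
Partition 2: pivot=5 at index 1 -> [4, 5, 15, 11, 11]
Partition 3: pivot=11 at index 3 -> [4, 5, 11, 11, 15]


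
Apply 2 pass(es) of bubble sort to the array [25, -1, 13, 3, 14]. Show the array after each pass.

After pass 1: [-1, 13, 3, 14, 25] (4 swaps)
After pass 2: [-1, 3, 13, 14, 25] (1 swaps)
Total swaps: 5


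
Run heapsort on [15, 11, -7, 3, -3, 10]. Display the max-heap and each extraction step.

Build heap: [15, 11, 10, 3, -3, -7]
Extract 15: [11, 3, 10, -7, -3, 15]
Extract 11: [10, 3, -3, -7, 11, 15]
Extract 10: [3, -7, -3, 10, 11, 15]
Extract 3: [-3, -7, 3, 10, 11, 15]
Extract -3: [-7, -3, 3, 10, 11, 15]


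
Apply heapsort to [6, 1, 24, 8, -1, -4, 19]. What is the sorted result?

Build heap: [24, 8, 19, 1, -1, -4, 6]
Extract 24: [19, 8, 6, 1, -1, -4, 24]
Extract 19: [8, 1, 6, -4, -1, 19, 24]
Extract 8: [6, 1, -1, -4, 8, 19, 24]
Extract 6: [1, -4, -1, 6, 8, 19, 24]
Extract 1: [-1, -4, 1, 6, 8, 19, 24]
Extract -1: [-4, -1, 1, 6, 8, 19, 24]


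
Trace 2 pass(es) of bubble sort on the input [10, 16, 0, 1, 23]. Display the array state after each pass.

After pass 1: [10, 0, 1, 16, 23] (2 swaps)
After pass 2: [0, 1, 10, 16, 23] (2 swaps)
Total swaps: 4


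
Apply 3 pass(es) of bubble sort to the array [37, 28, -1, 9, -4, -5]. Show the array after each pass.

After pass 1: [28, -1, 9, -4, -5, 37] (5 swaps)
After pass 2: [-1, 9, -4, -5, 28, 37] (4 swaps)
After pass 3: [-1, -4, -5, 9, 28, 37] (2 swaps)
Total swaps: 11


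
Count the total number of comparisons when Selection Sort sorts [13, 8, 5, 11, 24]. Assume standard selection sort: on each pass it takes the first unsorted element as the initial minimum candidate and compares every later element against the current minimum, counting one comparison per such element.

Pass 1: scan indices 1..4 for the minimum = 4 comparison(s); min is 5, place at index 0 -> [5, 8, 13, 11, 24]
Pass 2: scan indices 2..4 for the minimum = 3 comparison(s); min is 8, place at index 1 -> [5, 8, 13, 11, 24]
Pass 3: scan indices 3..4 for the minimum = 2 comparison(s); min is 11, place at index 2 -> [5, 8, 11, 13, 24]
Pass 4: scan indices 4..4 for the minimum = 1 comparison(s); min is 13, place at index 3 -> [5, 8, 11, 13, 24]
Selection sort always scans the whole unsorted suffix, so the count is (n-1) + (n-2) + ... + 1 = n(n-1)/2 = 5*4/2 = 10 regardless of the input order.
Total comparisons: 4 + 3 + 2 + 1 = 10


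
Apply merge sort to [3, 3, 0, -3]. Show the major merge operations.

Divide and conquer:
  Merge [3] + [3] -> [3, 3]
  Merge [0] + [-3] -> [-3, 0]
  Merge [3, 3] + [-3, 0] -> [-3, 0, 3, 3]


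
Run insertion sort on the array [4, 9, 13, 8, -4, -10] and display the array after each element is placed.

First element 4 is already 'sorted'
Insert 9: shifted 0 elements -> [4, 9, 13, 8, -4, -10]
Insert 13: shifted 0 elements -> [4, 9, 13, 8, -4, -10]
Insert 8: shifted 2 elements -> [4, 8, 9, 13, -4, -10]
Insert -4: shifted 4 elements -> [-4, 4, 8, 9, 13, -10]
Insert -10: shifted 5 elements -> [-10, -4, 4, 8, 9, 13]


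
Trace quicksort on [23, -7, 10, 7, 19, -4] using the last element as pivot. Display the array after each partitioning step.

Partition 1: pivot=-4 at index 1 -> [-7, -4, 10, 7, 19, 23]
Partition 2: pivot=23 at index 5 -> [-7, -4, 10, 7, 19, 23]
Partition 3: pivot=19 at index 4 -> [-7, -4, 10, 7, 19, 23]
Partition 4: pivot=7 at index 2 -> [-7, -4, 7, 10, 19, 23]


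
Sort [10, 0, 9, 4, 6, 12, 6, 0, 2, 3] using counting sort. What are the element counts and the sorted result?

Count array: [2, 0, 1, 1, 1, 0, 2, 0, 0, 1, 1, 0, 1]
(count[i] = number of elements equal to i)
Cumulative count: [2, 2, 3, 4, 5, 5, 7, 7, 7, 8, 9, 9, 10]
Sorted: [0, 0, 2, 3, 4, 6, 6, 9, 10, 12]


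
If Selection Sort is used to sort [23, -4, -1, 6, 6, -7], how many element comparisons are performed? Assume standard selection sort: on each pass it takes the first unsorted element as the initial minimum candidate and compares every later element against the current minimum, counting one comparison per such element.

Pass 1: scan indices 1..5 for the minimum = 5 comparison(s); min is -7, place at index 0 -> [-7, -4, -1, 6, 6, 23]
Pass 2: scan indices 2..5 for the minimum = 4 comparison(s); min is -4, place at index 1 -> [-7, -4, -1, 6, 6, 23]
Pass 3: scan indices 3..5 for the minimum = 3 comparison(s); min is -1, place at index 2 -> [-7, -4, -1, 6, 6, 23]
Pass 4: scan indices 4..5 for the minimum = 2 comparison(s); min is 6, place at index 3 -> [-7, -4, -1, 6, 6, 23]
Pass 5: scan indices 5..5 for the minimum = 1 comparison(s); min is 6, place at index 4 -> [-7, -4, -1, 6, 6, 23]
Selection sort always scans the whole unsorted suffix, so the count is (n-1) + (n-2) + ... + 1 = n(n-1)/2 = 6*5/2 = 15 regardless of the input order.
Total comparisons: 5 + 4 + 3 + 2 + 1 = 15


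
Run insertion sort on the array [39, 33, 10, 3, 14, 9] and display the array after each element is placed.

First element 39 is already 'sorted'
Insert 33: shifted 1 elements -> [33, 39, 10, 3, 14, 9]
Insert 10: shifted 2 elements -> [10, 33, 39, 3, 14, 9]
Insert 3: shifted 3 elements -> [3, 10, 33, 39, 14, 9]
Insert 14: shifted 2 elements -> [3, 10, 14, 33, 39, 9]
Insert 9: shifted 4 elements -> [3, 9, 10, 14, 33, 39]


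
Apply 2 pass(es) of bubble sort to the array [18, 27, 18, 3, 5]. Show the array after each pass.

After pass 1: [18, 18, 3, 5, 27] (3 swaps)
After pass 2: [18, 3, 5, 18, 27] (2 swaps)
Total swaps: 5


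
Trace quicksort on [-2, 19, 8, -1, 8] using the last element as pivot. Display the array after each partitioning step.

Partition 1: pivot=8 at index 3 -> [-2, 8, -1, 8, 19]
Partition 2: pivot=-1 at index 1 -> [-2, -1, 8, 8, 19]


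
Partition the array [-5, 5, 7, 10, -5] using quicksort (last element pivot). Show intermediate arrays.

Partition 1: pivot=-5 at index 1 -> [-5, -5, 7, 10, 5]
Partition 2: pivot=5 at index 2 -> [-5, -5, 5, 10, 7]
Partition 3: pivot=7 at index 3 -> [-5, -5, 5, 7, 10]


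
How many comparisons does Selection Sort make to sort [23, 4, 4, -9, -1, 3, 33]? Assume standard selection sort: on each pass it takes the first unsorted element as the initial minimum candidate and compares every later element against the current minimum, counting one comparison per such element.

Pass 1: scan indices 1..6 for the minimum = 6 comparison(s); min is -9, place at index 0 -> [-9, 4, 4, 23, -1, 3, 33]
Pass 2: scan indices 2..6 for the minimum = 5 comparison(s); min is -1, place at index 1 -> [-9, -1, 4, 23, 4, 3, 33]
Pass 3: scan indices 3..6 for the minimum = 4 comparison(s); min is 3, place at index 2 -> [-9, -1, 3, 23, 4, 4, 33]
Pass 4: scan indices 4..6 for the minimum = 3 comparison(s); min is 4, place at index 3 -> [-9, -1, 3, 4, 23, 4, 33]
Pass 5: scan indices 5..6 for the minimum = 2 comparison(s); min is 4, place at index 4 -> [-9, -1, 3, 4, 4, 23, 33]
Pass 6: scan indices 6..6 for the minimum = 1 comparison(s); min is 23, place at index 5 -> [-9, -1, 3, 4, 4, 23, 33]
Selection sort always scans the whole unsorted suffix, so the count is (n-1) + (n-2) + ... + 1 = n(n-1)/2 = 7*6/2 = 21 regardless of the input order.
Total comparisons: 6 + 5 + 4 + 3 + 2 + 1 = 21


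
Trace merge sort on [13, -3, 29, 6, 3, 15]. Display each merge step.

Divide and conquer:
  Merge [-3] + [29] -> [-3, 29]
  Merge [13] + [-3, 29] -> [-3, 13, 29]
  Merge [3] + [15] -> [3, 15]
  Merge [6] + [3, 15] -> [3, 6, 15]
  Merge [-3, 13, 29] + [3, 6, 15] -> [-3, 3, 6, 13, 15, 29]


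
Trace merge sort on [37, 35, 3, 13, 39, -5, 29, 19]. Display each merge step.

Divide and conquer:
  Merge [37] + [35] -> [35, 37]
  Merge [3] + [13] -> [3, 13]
  Merge [35, 37] + [3, 13] -> [3, 13, 35, 37]
  Merge [39] + [-5] -> [-5, 39]
  Merge [29] + [19] -> [19, 29]
  Merge [-5, 39] + [19, 29] -> [-5, 19, 29, 39]
  Merge [3, 13, 35, 37] + [-5, 19, 29, 39] -> [-5, 3, 13, 19, 29, 35, 37, 39]


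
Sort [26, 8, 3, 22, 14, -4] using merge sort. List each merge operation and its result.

Divide and conquer:
  Merge [8] + [3] -> [3, 8]
  Merge [26] + [3, 8] -> [3, 8, 26]
  Merge [14] + [-4] -> [-4, 14]
  Merge [22] + [-4, 14] -> [-4, 14, 22]
  Merge [3, 8, 26] + [-4, 14, 22] -> [-4, 3, 8, 14, 22, 26]


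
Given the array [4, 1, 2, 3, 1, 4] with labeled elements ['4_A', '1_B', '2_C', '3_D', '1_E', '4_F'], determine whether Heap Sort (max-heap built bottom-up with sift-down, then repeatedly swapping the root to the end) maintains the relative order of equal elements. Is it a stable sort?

Trace Heap Sort on the labeled array (the key is the number; the letter only tracks identity):
  Build max-heap: [4_A, 3_D, 4_F, 1_B, 1_E, 2_C]
  Swap root 4_A to index 5, re-heapify first 5 -> [4_F, 3_D, 2_C, 1_B, 1_E, 4_A]
  Swap root 4_F to index 4, re-heapify first 4 -> [3_D, 1_E, 2_C, 1_B, 4_F, 4_A]
  Swap root 3_D to index 3, re-heapify first 3 -> [2_C, 1_E, 1_B, 3_D, 4_F, 4_A]
  Swap root 2_C to index 2, re-heapify first 2 -> [1_B, 1_E, 2_C, 3_D, 4_F, 4_A]
  Swap root 1_B to index 1, re-heapify first 1 -> [1_E, 1_B, 2_C, 3_D, 4_F, 4_A]
Final order: [1_E, 1_B, 2_C, 3_D, 4_F, 4_A]
Equal keys:
  value 1: originally 1_B, 1_E; after sorting 1_E, 1_B -> order changed
  value 4: originally 4_A, 4_F; after sorting 4_F, 4_A -> order changed
Equal keys were reordered, so Heap Sort is not stable: heap construction and root-to-end swaps move elements without regard to the original order of equal keys. (One such input is enough; an unstable sort may happen to preserve order on other inputs, but it gives no guarantee.)
Answer: Not stable


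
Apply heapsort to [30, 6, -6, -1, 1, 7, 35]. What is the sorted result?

Build heap: [35, 6, 30, -1, 1, 7, -6]
Extract 35: [30, 6, 7, -1, 1, -6, 35]
Extract 30: [7, 6, -6, -1, 1, 30, 35]
Extract 7: [6, 1, -6, -1, 7, 30, 35]
Extract 6: [1, -1, -6, 6, 7, 30, 35]
Extract 1: [-1, -6, 1, 6, 7, 30, 35]
Extract -1: [-6, -1, 1, 6, 7, 30, 35]


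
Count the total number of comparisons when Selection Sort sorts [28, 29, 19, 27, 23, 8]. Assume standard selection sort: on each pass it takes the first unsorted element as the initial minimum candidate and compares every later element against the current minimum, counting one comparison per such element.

Pass 1: scan indices 1..5 for the minimum = 5 comparison(s); min is 8, place at index 0 -> [8, 29, 19, 27, 23, 28]
Pass 2: scan indices 2..5 for the minimum = 4 comparison(s); min is 19, place at index 1 -> [8, 19, 29, 27, 23, 28]
Pass 3: scan indices 3..5 for the minimum = 3 comparison(s); min is 23, place at index 2 -> [8, 19, 23, 27, 29, 28]
Pass 4: scan indices 4..5 for the minimum = 2 comparison(s); min is 27, place at index 3 -> [8, 19, 23, 27, 29, 28]
Pass 5: scan indices 5..5 for the minimum = 1 comparison(s); min is 28, place at index 4 -> [8, 19, 23, 27, 28, 29]
Selection sort always scans the whole unsorted suffix, so the count is (n-1) + (n-2) + ... + 1 = n(n-1)/2 = 6*5/2 = 15 regardless of the input order.
Total comparisons: 5 + 4 + 3 + 2 + 1 = 15


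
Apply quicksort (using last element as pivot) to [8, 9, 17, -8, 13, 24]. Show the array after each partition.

Partition 1: pivot=24 at index 5 -> [8, 9, 17, -8, 13, 24]
Partition 2: pivot=13 at index 3 -> [8, 9, -8, 13, 17, 24]
Partition 3: pivot=-8 at index 0 -> [-8, 9, 8, 13, 17, 24]
Partition 4: pivot=8 at index 1 -> [-8, 8, 9, 13, 17, 24]


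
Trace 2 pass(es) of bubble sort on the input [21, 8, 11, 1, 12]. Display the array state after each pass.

After pass 1: [8, 11, 1, 12, 21] (4 swaps)
After pass 2: [8, 1, 11, 12, 21] (1 swaps)
Total swaps: 5


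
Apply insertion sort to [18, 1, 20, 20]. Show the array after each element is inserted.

First element 18 is already 'sorted'
Insert 1: shifted 1 elements -> [1, 18, 20, 20]
Insert 20: shifted 0 elements -> [1, 18, 20, 20]
Insert 20: shifted 0 elements -> [1, 18, 20, 20]


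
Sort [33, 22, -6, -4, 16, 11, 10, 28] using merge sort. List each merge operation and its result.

Divide and conquer:
  Merge [33] + [22] -> [22, 33]
  Merge [-6] + [-4] -> [-6, -4]
  Merge [22, 33] + [-6, -4] -> [-6, -4, 22, 33]
  Merge [16] + [11] -> [11, 16]
  Merge [10] + [28] -> [10, 28]
  Merge [11, 16] + [10, 28] -> [10, 11, 16, 28]
  Merge [-6, -4, 22, 33] + [10, 11, 16, 28] -> [-6, -4, 10, 11, 16, 22, 28, 33]


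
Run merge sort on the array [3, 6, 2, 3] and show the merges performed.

Divide and conquer:
  Merge [3] + [6] -> [3, 6]
  Merge [2] + [3] -> [2, 3]
  Merge [3, 6] + [2, 3] -> [2, 3, 3, 6]


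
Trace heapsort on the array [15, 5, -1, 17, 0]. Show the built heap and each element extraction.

Build heap: [17, 15, -1, 5, 0]
Extract 17: [15, 5, -1, 0, 17]
Extract 15: [5, 0, -1, 15, 17]
Extract 5: [0, -1, 5, 15, 17]
Extract 0: [-1, 0, 5, 15, 17]


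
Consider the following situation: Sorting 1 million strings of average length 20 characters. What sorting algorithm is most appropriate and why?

Best choice: MSD radix sort or Mergesort
Reason: MSD radix sort is a non-comparison sort that buckets the strings by successive character positions, running in time proportional to the total number of characters examined rather than O(n log n) string comparisons; mergesort is a stable O(n log n)-comparison alternative that works for arbitrary variable-length keys


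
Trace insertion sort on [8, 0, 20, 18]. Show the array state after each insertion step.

First element 8 is already 'sorted'
Insert 0: shifted 1 elements -> [0, 8, 20, 18]
Insert 20: shifted 0 elements -> [0, 8, 20, 18]
Insert 18: shifted 1 elements -> [0, 8, 18, 20]


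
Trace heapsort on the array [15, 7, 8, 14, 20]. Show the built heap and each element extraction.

Build heap: [20, 15, 8, 14, 7]
Extract 20: [15, 14, 8, 7, 20]
Extract 15: [14, 7, 8, 15, 20]
Extract 14: [8, 7, 14, 15, 20]
Extract 8: [7, 8, 14, 15, 20]


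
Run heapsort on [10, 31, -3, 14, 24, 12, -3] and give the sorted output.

Build heap: [31, 24, 12, 14, 10, -3, -3]
Extract 31: [24, 14, 12, -3, 10, -3, 31]
Extract 24: [14, 10, 12, -3, -3, 24, 31]
Extract 14: [12, 10, -3, -3, 14, 24, 31]
Extract 12: [10, -3, -3, 12, 14, 24, 31]
Extract 10: [-3, -3, 10, 12, 14, 24, 31]
Extract -3: [-3, -3, 10, 12, 14, 24, 31]


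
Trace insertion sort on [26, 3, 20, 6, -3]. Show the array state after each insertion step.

First element 26 is already 'sorted'
Insert 3: shifted 1 elements -> [3, 26, 20, 6, -3]
Insert 20: shifted 1 elements -> [3, 20, 26, 6, -3]
Insert 6: shifted 2 elements -> [3, 6, 20, 26, -3]
Insert -3: shifted 4 elements -> [-3, 3, 6, 20, 26]


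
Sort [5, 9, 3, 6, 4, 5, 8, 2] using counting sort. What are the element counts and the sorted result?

Count array: [0, 0, 1, 1, 1, 2, 1, 0, 1, 1]
(count[i] = number of elements equal to i)
Cumulative count: [0, 0, 1, 2, 3, 5, 6, 6, 7, 8]
Sorted: [2, 3, 4, 5, 5, 6, 8, 9]


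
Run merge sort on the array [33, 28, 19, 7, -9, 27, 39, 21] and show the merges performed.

Divide and conquer:
  Merge [33] + [28] -> [28, 33]
  Merge [19] + [7] -> [7, 19]
  Merge [28, 33] + [7, 19] -> [7, 19, 28, 33]
  Merge [-9] + [27] -> [-9, 27]
  Merge [39] + [21] -> [21, 39]
  Merge [-9, 27] + [21, 39] -> [-9, 21, 27, 39]
  Merge [7, 19, 28, 33] + [-9, 21, 27, 39] -> [-9, 7, 19, 21, 27, 28, 33, 39]


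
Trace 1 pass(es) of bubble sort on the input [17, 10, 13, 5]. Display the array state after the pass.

After pass 1: [10, 13, 5, 17] (3 swaps)
Total swaps: 3


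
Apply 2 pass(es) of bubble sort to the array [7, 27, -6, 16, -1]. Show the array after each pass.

After pass 1: [7, -6, 16, -1, 27] (3 swaps)
After pass 2: [-6, 7, -1, 16, 27] (2 swaps)
Total swaps: 5


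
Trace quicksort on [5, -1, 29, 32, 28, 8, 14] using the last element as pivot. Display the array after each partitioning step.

Partition 1: pivot=14 at index 3 -> [5, -1, 8, 14, 28, 29, 32]
Partition 2: pivot=8 at index 2 -> [5, -1, 8, 14, 28, 29, 32]
Partition 3: pivot=-1 at index 0 -> [-1, 5, 8, 14, 28, 29, 32]
Partition 4: pivot=32 at index 6 -> [-1, 5, 8, 14, 28, 29, 32]
Partition 5: pivot=29 at index 5 -> [-1, 5, 8, 14, 28, 29, 32]


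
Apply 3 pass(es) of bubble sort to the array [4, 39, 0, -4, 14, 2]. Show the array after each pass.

After pass 1: [4, 0, -4, 14, 2, 39] (4 swaps)
After pass 2: [0, -4, 4, 2, 14, 39] (3 swaps)
After pass 3: [-4, 0, 2, 4, 14, 39] (2 swaps)
Total swaps: 9


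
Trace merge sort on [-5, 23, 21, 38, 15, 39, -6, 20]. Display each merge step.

Divide and conquer:
  Merge [-5] + [23] -> [-5, 23]
  Merge [21] + [38] -> [21, 38]
  Merge [-5, 23] + [21, 38] -> [-5, 21, 23, 38]
  Merge [15] + [39] -> [15, 39]
  Merge [-6] + [20] -> [-6, 20]
  Merge [15, 39] + [-6, 20] -> [-6, 15, 20, 39]
  Merge [-5, 21, 23, 38] + [-6, 15, 20, 39] -> [-6, -5, 15, 20, 21, 23, 38, 39]


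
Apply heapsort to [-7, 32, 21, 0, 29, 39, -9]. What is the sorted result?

Build heap: [39, 32, 21, 0, 29, -7, -9]
Extract 39: [32, 29, 21, 0, -9, -7, 39]
Extract 32: [29, 0, 21, -7, -9, 32, 39]
Extract 29: [21, 0, -9, -7, 29, 32, 39]
Extract 21: [0, -7, -9, 21, 29, 32, 39]
Extract 0: [-7, -9, 0, 21, 29, 32, 39]
Extract -7: [-9, -7, 0, 21, 29, 32, 39]


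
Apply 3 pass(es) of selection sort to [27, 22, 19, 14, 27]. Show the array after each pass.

Pass 1: Select minimum 14 at index 3, swap -> [14, 22, 19, 27, 27]
Pass 2: Select minimum 19 at index 2, swap -> [14, 19, 22, 27, 27]
Pass 3: Select minimum 22 at index 2, swap -> [14, 19, 22, 27, 27]


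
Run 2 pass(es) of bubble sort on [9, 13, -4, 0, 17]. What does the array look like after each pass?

After pass 1: [9, -4, 0, 13, 17] (2 swaps)
After pass 2: [-4, 0, 9, 13, 17] (2 swaps)
Total swaps: 4


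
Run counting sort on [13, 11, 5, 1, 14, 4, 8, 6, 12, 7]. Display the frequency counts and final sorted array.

Count array: [0, 1, 0, 0, 1, 1, 1, 1, 1, 0, 0, 1, 1, 1, 1]
(count[i] = number of elements equal to i)
Cumulative count: [0, 1, 1, 1, 2, 3, 4, 5, 6, 6, 6, 7, 8, 9, 10]
Sorted: [1, 4, 5, 6, 7, 8, 11, 12, 13, 14]


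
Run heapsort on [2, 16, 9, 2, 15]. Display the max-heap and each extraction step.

Build heap: [16, 15, 9, 2, 2]
Extract 16: [15, 2, 9, 2, 16]
Extract 15: [9, 2, 2, 15, 16]
Extract 9: [2, 2, 9, 15, 16]
Extract 2: [2, 2, 9, 15, 16]


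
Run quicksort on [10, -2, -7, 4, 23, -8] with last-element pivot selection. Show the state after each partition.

Partition 1: pivot=-8 at index 0 -> [-8, -2, -7, 4, 23, 10]
Partition 2: pivot=10 at index 4 -> [-8, -2, -7, 4, 10, 23]
Partition 3: pivot=4 at index 3 -> [-8, -2, -7, 4, 10, 23]
Partition 4: pivot=-7 at index 1 -> [-8, -7, -2, 4, 10, 23]


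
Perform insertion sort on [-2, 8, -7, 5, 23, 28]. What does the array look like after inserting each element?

First element -2 is already 'sorted'
Insert 8: shifted 0 elements -> [-2, 8, -7, 5, 23, 28]
Insert -7: shifted 2 elements -> [-7, -2, 8, 5, 23, 28]
Insert 5: shifted 1 elements -> [-7, -2, 5, 8, 23, 28]
Insert 23: shifted 0 elements -> [-7, -2, 5, 8, 23, 28]
Insert 28: shifted 0 elements -> [-7, -2, 5, 8, 23, 28]


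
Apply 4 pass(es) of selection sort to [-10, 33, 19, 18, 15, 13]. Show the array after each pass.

Pass 1: Select minimum -10 at index 0, swap -> [-10, 33, 19, 18, 15, 13]
Pass 2: Select minimum 13 at index 5, swap -> [-10, 13, 19, 18, 15, 33]
Pass 3: Select minimum 15 at index 4, swap -> [-10, 13, 15, 18, 19, 33]
Pass 4: Select minimum 18 at index 3, swap -> [-10, 13, 15, 18, 19, 33]


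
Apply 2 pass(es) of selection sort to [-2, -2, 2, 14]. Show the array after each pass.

Pass 1: Select minimum -2 at index 0, swap -> [-2, -2, 2, 14]
Pass 2: Select minimum -2 at index 1, swap -> [-2, -2, 2, 14]


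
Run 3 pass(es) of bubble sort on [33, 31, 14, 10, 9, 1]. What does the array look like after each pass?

After pass 1: [31, 14, 10, 9, 1, 33] (5 swaps)
After pass 2: [14, 10, 9, 1, 31, 33] (4 swaps)
After pass 3: [10, 9, 1, 14, 31, 33] (3 swaps)
Total swaps: 12


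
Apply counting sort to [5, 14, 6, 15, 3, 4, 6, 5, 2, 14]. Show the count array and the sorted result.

Count array: [0, 0, 1, 1, 1, 2, 2, 0, 0, 0, 0, 0, 0, 0, 2, 1]
(count[i] = number of elements equal to i)
Cumulative count: [0, 0, 1, 2, 3, 5, 7, 7, 7, 7, 7, 7, 7, 7, 9, 10]
Sorted: [2, 3, 4, 5, 5, 6, 6, 14, 14, 15]


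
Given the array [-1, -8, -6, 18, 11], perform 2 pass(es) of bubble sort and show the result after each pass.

After pass 1: [-8, -6, -1, 11, 18] (3 swaps)
After pass 2: [-8, -6, -1, 11, 18] (0 swaps)
Total swaps: 3


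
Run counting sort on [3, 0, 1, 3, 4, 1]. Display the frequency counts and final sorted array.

Count array: [1, 2, 0, 2, 1]
(count[i] = number of elements equal to i)
Cumulative count: [1, 3, 3, 5, 6]
Sorted: [0, 1, 1, 3, 3, 4]


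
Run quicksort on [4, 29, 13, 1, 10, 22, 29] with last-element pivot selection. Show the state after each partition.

Partition 1: pivot=29 at index 6 -> [4, 29, 13, 1, 10, 22, 29]
Partition 2: pivot=22 at index 4 -> [4, 13, 1, 10, 22, 29, 29]
Partition 3: pivot=10 at index 2 -> [4, 1, 10, 13, 22, 29, 29]
Partition 4: pivot=1 at index 0 -> [1, 4, 10, 13, 22, 29, 29]


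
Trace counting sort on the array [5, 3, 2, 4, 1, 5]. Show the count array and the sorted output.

Count array: [0, 1, 1, 1, 1, 2]
(count[i] = number of elements equal to i)
Cumulative count: [0, 1, 2, 3, 4, 6]
Sorted: [1, 2, 3, 4, 5, 5]


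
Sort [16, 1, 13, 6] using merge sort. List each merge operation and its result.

Divide and conquer:
  Merge [16] + [1] -> [1, 16]
  Merge [13] + [6] -> [6, 13]
  Merge [1, 16] + [6, 13] -> [1, 6, 13, 16]


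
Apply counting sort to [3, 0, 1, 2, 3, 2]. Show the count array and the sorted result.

Count array: [1, 1, 2, 2]
(count[i] = number of elements equal to i)
Cumulative count: [1, 2, 4, 6]
Sorted: [0, 1, 2, 2, 3, 3]


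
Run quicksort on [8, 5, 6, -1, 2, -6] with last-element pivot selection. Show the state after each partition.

Partition 1: pivot=-6 at index 0 -> [-6, 5, 6, -1, 2, 8]
Partition 2: pivot=8 at index 5 -> [-6, 5, 6, -1, 2, 8]
Partition 3: pivot=2 at index 2 -> [-6, -1, 2, 5, 6, 8]
Partition 4: pivot=6 at index 4 -> [-6, -1, 2, 5, 6, 8]


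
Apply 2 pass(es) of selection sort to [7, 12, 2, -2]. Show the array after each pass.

Pass 1: Select minimum -2 at index 3, swap -> [-2, 12, 2, 7]
Pass 2: Select minimum 2 at index 2, swap -> [-2, 2, 12, 7]


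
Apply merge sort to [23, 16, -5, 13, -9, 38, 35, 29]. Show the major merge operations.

Divide and conquer:
  Merge [23] + [16] -> [16, 23]
  Merge [-5] + [13] -> [-5, 13]
  Merge [16, 23] + [-5, 13] -> [-5, 13, 16, 23]
  Merge [-9] + [38] -> [-9, 38]
  Merge [35] + [29] -> [29, 35]
  Merge [-9, 38] + [29, 35] -> [-9, 29, 35, 38]
  Merge [-5, 13, 16, 23] + [-9, 29, 35, 38] -> [-9, -5, 13, 16, 23, 29, 35, 38]


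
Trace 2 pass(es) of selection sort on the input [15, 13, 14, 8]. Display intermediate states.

Pass 1: Select minimum 8 at index 3, swap -> [8, 13, 14, 15]
Pass 2: Select minimum 13 at index 1, swap -> [8, 13, 14, 15]


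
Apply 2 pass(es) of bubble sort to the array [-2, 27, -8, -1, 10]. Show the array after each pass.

After pass 1: [-2, -8, -1, 10, 27] (3 swaps)
After pass 2: [-8, -2, -1, 10, 27] (1 swaps)
Total swaps: 4


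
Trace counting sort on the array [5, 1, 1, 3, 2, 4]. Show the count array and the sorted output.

Count array: [0, 2, 1, 1, 1, 1]
(count[i] = number of elements equal to i)
Cumulative count: [0, 2, 3, 4, 5, 6]
Sorted: [1, 1, 2, 3, 4, 5]


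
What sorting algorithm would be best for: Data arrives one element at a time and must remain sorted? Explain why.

Best choice: Insertion sort
Reason: Insertion sort naturally handles online/streaming input by inserting each new element into sorted position


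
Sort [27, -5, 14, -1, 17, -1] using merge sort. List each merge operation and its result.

Divide and conquer:
  Merge [-5] + [14] -> [-5, 14]
  Merge [27] + [-5, 14] -> [-5, 14, 27]
  Merge [17] + [-1] -> [-1, 17]
  Merge [-1] + [-1, 17] -> [-1, -1, 17]
  Merge [-5, 14, 27] + [-1, -1, 17] -> [-5, -1, -1, 14, 17, 27]


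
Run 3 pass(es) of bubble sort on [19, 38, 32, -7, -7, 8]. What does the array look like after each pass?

After pass 1: [19, 32, -7, -7, 8, 38] (4 swaps)
After pass 2: [19, -7, -7, 8, 32, 38] (3 swaps)
After pass 3: [-7, -7, 8, 19, 32, 38] (3 swaps)
Total swaps: 10


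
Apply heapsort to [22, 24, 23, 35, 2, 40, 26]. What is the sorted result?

Build heap: [40, 35, 26, 24, 2, 23, 22]
Extract 40: [35, 24, 26, 22, 2, 23, 40]
Extract 35: [26, 24, 23, 22, 2, 35, 40]
Extract 26: [24, 22, 23, 2, 26, 35, 40]
Extract 24: [23, 22, 2, 24, 26, 35, 40]
Extract 23: [22, 2, 23, 24, 26, 35, 40]
Extract 22: [2, 22, 23, 24, 26, 35, 40]


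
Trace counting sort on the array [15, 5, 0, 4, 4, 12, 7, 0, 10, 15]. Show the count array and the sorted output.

Count array: [2, 0, 0, 0, 2, 1, 0, 1, 0, 0, 1, 0, 1, 0, 0, 2]
(count[i] = number of elements equal to i)
Cumulative count: [2, 2, 2, 2, 4, 5, 5, 6, 6, 6, 7, 7, 8, 8, 8, 10]
Sorted: [0, 0, 4, 4, 5, 7, 10, 12, 15, 15]


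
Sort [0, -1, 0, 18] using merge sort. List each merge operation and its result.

Divide and conquer:
  Merge [0] + [-1] -> [-1, 0]
  Merge [0] + [18] -> [0, 18]
  Merge [-1, 0] + [0, 18] -> [-1, 0, 0, 18]


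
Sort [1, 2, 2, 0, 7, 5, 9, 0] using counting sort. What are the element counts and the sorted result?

Count array: [2, 1, 2, 0, 0, 1, 0, 1, 0, 1]
(count[i] = number of elements equal to i)
Cumulative count: [2, 3, 5, 5, 5, 6, 6, 7, 7, 8]
Sorted: [0, 0, 1, 2, 2, 5, 7, 9]


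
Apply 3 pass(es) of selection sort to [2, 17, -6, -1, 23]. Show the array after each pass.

Pass 1: Select minimum -6 at index 2, swap -> [-6, 17, 2, -1, 23]
Pass 2: Select minimum -1 at index 3, swap -> [-6, -1, 2, 17, 23]
Pass 3: Select minimum 2 at index 2, swap -> [-6, -1, 2, 17, 23]


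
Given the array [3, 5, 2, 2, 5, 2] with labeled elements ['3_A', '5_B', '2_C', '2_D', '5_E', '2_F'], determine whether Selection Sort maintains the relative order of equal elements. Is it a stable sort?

Trace Selection Sort on the labeled array (the key is the number; the letter only tracks identity):
  Pass 1: minimum of unsorted part is 2_C at index 2; swap it with 3_A at index 0 -> [2_C, 5_B, 3_A, 2_D, 5_E, 2_F]
  Pass 2: minimum of unsorted part is 2_D at index 3; swap it with 5_B at index 1 -> [2_C, 2_D, 3_A, 5_B, 5_E, 2_F]
  Pass 3: minimum of unsorted part is 2_F at index 5; swap it with 3_A at index 2 -> [2_C, 2_D, 2_F, 5_B, 5_E, 3_A]
  Pass 4: minimum of unsorted part is 3_A at index 5; swap it with 5_B at index 3 -> [2_C, 2_D, 2_F, 3_A, 5_E, 5_B]
  Pass 5: minimum 5_E is already at index 4; no swap -> [2_C, 2_D, 2_F, 3_A, 5_E, 5_B]
Final order: [2_C, 2_D, 2_F, 3_A, 5_E, 5_B]
Equal keys:
  value 2: originally 2_C, 2_D, 2_F; after sorting 2_C, 2_D, 2_F -> order preserved
  value 5: originally 5_B, 5_E; after sorting 5_E, 5_B -> order changed
Equal keys were reordered, so Selection Sort is not stable: the long-range swap that moves the minimum into place can carry an element past an equal key. (One such input is enough; an unstable sort may happen to preserve order on other inputs, but it gives no guarantee.)
Answer: Not stable


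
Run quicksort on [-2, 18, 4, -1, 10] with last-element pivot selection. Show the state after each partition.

Partition 1: pivot=10 at index 3 -> [-2, 4, -1, 10, 18]
Partition 2: pivot=-1 at index 1 -> [-2, -1, 4, 10, 18]


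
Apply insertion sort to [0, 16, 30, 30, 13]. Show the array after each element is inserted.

First element 0 is already 'sorted'
Insert 16: shifted 0 elements -> [0, 16, 30, 30, 13]
Insert 30: shifted 0 elements -> [0, 16, 30, 30, 13]
Insert 30: shifted 0 elements -> [0, 16, 30, 30, 13]
Insert 13: shifted 3 elements -> [0, 13, 16, 30, 30]


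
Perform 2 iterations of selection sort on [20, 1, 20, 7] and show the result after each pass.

Pass 1: Select minimum 1 at index 1, swap -> [1, 20, 20, 7]
Pass 2: Select minimum 7 at index 3, swap -> [1, 7, 20, 20]


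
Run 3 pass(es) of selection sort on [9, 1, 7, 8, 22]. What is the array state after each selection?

Pass 1: Select minimum 1 at index 1, swap -> [1, 9, 7, 8, 22]
Pass 2: Select minimum 7 at index 2, swap -> [1, 7, 9, 8, 22]
Pass 3: Select minimum 8 at index 3, swap -> [1, 7, 8, 9, 22]


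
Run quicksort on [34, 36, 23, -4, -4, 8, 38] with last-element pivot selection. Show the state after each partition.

Partition 1: pivot=38 at index 6 -> [34, 36, 23, -4, -4, 8, 38]
Partition 2: pivot=8 at index 2 -> [-4, -4, 8, 34, 36, 23, 38]
Partition 3: pivot=-4 at index 1 -> [-4, -4, 8, 34, 36, 23, 38]
Partition 4: pivot=23 at index 3 -> [-4, -4, 8, 23, 36, 34, 38]
Partition 5: pivot=34 at index 4 -> [-4, -4, 8, 23, 34, 36, 38]


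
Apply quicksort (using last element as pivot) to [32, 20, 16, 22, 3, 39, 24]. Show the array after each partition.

Partition 1: pivot=24 at index 4 -> [20, 16, 22, 3, 24, 39, 32]
Partition 2: pivot=3 at index 0 -> [3, 16, 22, 20, 24, 39, 32]
Partition 3: pivot=20 at index 2 -> [3, 16, 20, 22, 24, 39, 32]
Partition 4: pivot=32 at index 5 -> [3, 16, 20, 22, 24, 32, 39]


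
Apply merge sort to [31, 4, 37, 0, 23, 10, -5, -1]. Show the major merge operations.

Divide and conquer:
  Merge [31] + [4] -> [4, 31]
  Merge [37] + [0] -> [0, 37]
  Merge [4, 31] + [0, 37] -> [0, 4, 31, 37]
  Merge [23] + [10] -> [10, 23]
  Merge [-5] + [-1] -> [-5, -1]
  Merge [10, 23] + [-5, -1] -> [-5, -1, 10, 23]
  Merge [0, 4, 31, 37] + [-5, -1, 10, 23] -> [-5, -1, 0, 4, 10, 23, 31, 37]


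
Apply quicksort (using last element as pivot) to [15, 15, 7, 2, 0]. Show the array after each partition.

Partition 1: pivot=0 at index 0 -> [0, 15, 7, 2, 15]
Partition 2: pivot=15 at index 4 -> [0, 15, 7, 2, 15]
Partition 3: pivot=2 at index 1 -> [0, 2, 7, 15, 15]
Partition 4: pivot=15 at index 3 -> [0, 2, 7, 15, 15]


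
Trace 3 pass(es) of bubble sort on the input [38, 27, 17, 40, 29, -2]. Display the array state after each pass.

After pass 1: [27, 17, 38, 29, -2, 40] (4 swaps)
After pass 2: [17, 27, 29, -2, 38, 40] (3 swaps)
After pass 3: [17, 27, -2, 29, 38, 40] (1 swaps)
Total swaps: 8


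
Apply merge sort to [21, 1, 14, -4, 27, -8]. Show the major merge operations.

Divide and conquer:
  Merge [1] + [14] -> [1, 14]
  Merge [21] + [1, 14] -> [1, 14, 21]
  Merge [27] + [-8] -> [-8, 27]
  Merge [-4] + [-8, 27] -> [-8, -4, 27]
  Merge [1, 14, 21] + [-8, -4, 27] -> [-8, -4, 1, 14, 21, 27]


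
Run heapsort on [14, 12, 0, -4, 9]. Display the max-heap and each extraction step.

Build heap: [14, 12, 0, -4, 9]
Extract 14: [12, 9, 0, -4, 14]
Extract 12: [9, -4, 0, 12, 14]
Extract 9: [0, -4, 9, 12, 14]
Extract 0: [-4, 0, 9, 12, 14]


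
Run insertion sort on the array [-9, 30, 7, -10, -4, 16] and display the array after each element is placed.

First element -9 is already 'sorted'
Insert 30: shifted 0 elements -> [-9, 30, 7, -10, -4, 16]
Insert 7: shifted 1 elements -> [-9, 7, 30, -10, -4, 16]
Insert -10: shifted 3 elements -> [-10, -9, 7, 30, -4, 16]
Insert -4: shifted 2 elements -> [-10, -9, -4, 7, 30, 16]
Insert 16: shifted 1 elements -> [-10, -9, -4, 7, 16, 30]


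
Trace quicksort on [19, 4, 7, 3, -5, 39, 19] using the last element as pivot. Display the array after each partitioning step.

Partition 1: pivot=19 at index 5 -> [19, 4, 7, 3, -5, 19, 39]
Partition 2: pivot=-5 at index 0 -> [-5, 4, 7, 3, 19, 19, 39]
Partition 3: pivot=19 at index 4 -> [-5, 4, 7, 3, 19, 19, 39]
Partition 4: pivot=3 at index 1 -> [-5, 3, 7, 4, 19, 19, 39]
Partition 5: pivot=4 at index 2 -> [-5, 3, 4, 7, 19, 19, 39]


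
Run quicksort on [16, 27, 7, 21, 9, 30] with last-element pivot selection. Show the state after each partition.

Partition 1: pivot=30 at index 5 -> [16, 27, 7, 21, 9, 30]
Partition 2: pivot=9 at index 1 -> [7, 9, 16, 21, 27, 30]
Partition 3: pivot=27 at index 4 -> [7, 9, 16, 21, 27, 30]
Partition 4: pivot=21 at index 3 -> [7, 9, 16, 21, 27, 30]


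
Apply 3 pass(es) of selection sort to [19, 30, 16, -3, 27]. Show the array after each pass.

Pass 1: Select minimum -3 at index 3, swap -> [-3, 30, 16, 19, 27]
Pass 2: Select minimum 16 at index 2, swap -> [-3, 16, 30, 19, 27]
Pass 3: Select minimum 19 at index 3, swap -> [-3, 16, 19, 30, 27]


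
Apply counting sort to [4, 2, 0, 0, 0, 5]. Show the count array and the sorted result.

Count array: [3, 0, 1, 0, 1, 1]
(count[i] = number of elements equal to i)
Cumulative count: [3, 3, 4, 4, 5, 6]
Sorted: [0, 0, 0, 2, 4, 5]


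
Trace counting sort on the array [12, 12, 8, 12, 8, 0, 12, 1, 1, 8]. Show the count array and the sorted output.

Count array: [1, 2, 0, 0, 0, 0, 0, 0, 3, 0, 0, 0, 4]
(count[i] = number of elements equal to i)
Cumulative count: [1, 3, 3, 3, 3, 3, 3, 3, 6, 6, 6, 6, 10]
Sorted: [0, 1, 1, 8, 8, 8, 12, 12, 12, 12]


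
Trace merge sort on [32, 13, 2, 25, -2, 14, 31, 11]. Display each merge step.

Divide and conquer:
  Merge [32] + [13] -> [13, 32]
  Merge [2] + [25] -> [2, 25]
  Merge [13, 32] + [2, 25] -> [2, 13, 25, 32]
  Merge [-2] + [14] -> [-2, 14]
  Merge [31] + [11] -> [11, 31]
  Merge [-2, 14] + [11, 31] -> [-2, 11, 14, 31]
  Merge [2, 13, 25, 32] + [-2, 11, 14, 31] -> [-2, 2, 11, 13, 14, 25, 31, 32]


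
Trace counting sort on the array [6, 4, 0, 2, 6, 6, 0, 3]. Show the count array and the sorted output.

Count array: [2, 0, 1, 1, 1, 0, 3]
(count[i] = number of elements equal to i)
Cumulative count: [2, 2, 3, 4, 5, 5, 8]
Sorted: [0, 0, 2, 3, 4, 6, 6, 6]


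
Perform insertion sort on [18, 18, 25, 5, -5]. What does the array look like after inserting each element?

First element 18 is already 'sorted'
Insert 18: shifted 0 elements -> [18, 18, 25, 5, -5]
Insert 25: shifted 0 elements -> [18, 18, 25, 5, -5]
Insert 5: shifted 3 elements -> [5, 18, 18, 25, -5]
Insert -5: shifted 4 elements -> [-5, 5, 18, 18, 25]


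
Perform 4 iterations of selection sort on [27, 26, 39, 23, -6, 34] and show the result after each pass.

Pass 1: Select minimum -6 at index 4, swap -> [-6, 26, 39, 23, 27, 34]
Pass 2: Select minimum 23 at index 3, swap -> [-6, 23, 39, 26, 27, 34]
Pass 3: Select minimum 26 at index 3, swap -> [-6, 23, 26, 39, 27, 34]
Pass 4: Select minimum 27 at index 4, swap -> [-6, 23, 26, 27, 39, 34]


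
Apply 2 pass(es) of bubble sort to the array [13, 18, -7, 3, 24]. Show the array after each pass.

After pass 1: [13, -7, 3, 18, 24] (2 swaps)
After pass 2: [-7, 3, 13, 18, 24] (2 swaps)
Total swaps: 4


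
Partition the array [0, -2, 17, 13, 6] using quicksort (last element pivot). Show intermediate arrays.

Partition 1: pivot=6 at index 2 -> [0, -2, 6, 13, 17]
Partition 2: pivot=-2 at index 0 -> [-2, 0, 6, 13, 17]
Partition 3: pivot=17 at index 4 -> [-2, 0, 6, 13, 17]


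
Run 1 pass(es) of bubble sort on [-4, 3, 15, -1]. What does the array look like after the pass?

After pass 1: [-4, 3, -1, 15] (1 swaps)
Total swaps: 1


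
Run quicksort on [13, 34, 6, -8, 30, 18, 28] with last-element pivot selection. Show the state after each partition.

Partition 1: pivot=28 at index 4 -> [13, 6, -8, 18, 28, 34, 30]
Partition 2: pivot=18 at index 3 -> [13, 6, -8, 18, 28, 34, 30]
Partition 3: pivot=-8 at index 0 -> [-8, 6, 13, 18, 28, 34, 30]
Partition 4: pivot=13 at index 2 -> [-8, 6, 13, 18, 28, 34, 30]
Partition 5: pivot=30 at index 5 -> [-8, 6, 13, 18, 28, 30, 34]


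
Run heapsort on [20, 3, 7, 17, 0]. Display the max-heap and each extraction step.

Build heap: [20, 17, 7, 3, 0]
Extract 20: [17, 3, 7, 0, 20]
Extract 17: [7, 3, 0, 17, 20]
Extract 7: [3, 0, 7, 17, 20]
Extract 3: [0, 3, 7, 17, 20]


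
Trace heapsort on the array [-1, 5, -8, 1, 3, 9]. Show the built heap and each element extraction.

Build heap: [9, 5, -1, 1, 3, -8]
Extract 9: [5, 3, -1, 1, -8, 9]
Extract 5: [3, 1, -1, -8, 5, 9]
Extract 3: [1, -8, -1, 3, 5, 9]
Extract 1: [-1, -8, 1, 3, 5, 9]
Extract -1: [-8, -1, 1, 3, 5, 9]


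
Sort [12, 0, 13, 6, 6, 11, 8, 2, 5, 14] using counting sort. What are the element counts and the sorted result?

Count array: [1, 0, 1, 0, 0, 1, 2, 0, 1, 0, 0, 1, 1, 1, 1]
(count[i] = number of elements equal to i)
Cumulative count: [1, 1, 2, 2, 2, 3, 5, 5, 6, 6, 6, 7, 8, 9, 10]
Sorted: [0, 2, 5, 6, 6, 8, 11, 12, 13, 14]


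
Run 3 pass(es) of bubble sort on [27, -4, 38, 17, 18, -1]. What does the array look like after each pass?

After pass 1: [-4, 27, 17, 18, -1, 38] (4 swaps)
After pass 2: [-4, 17, 18, -1, 27, 38] (3 swaps)
After pass 3: [-4, 17, -1, 18, 27, 38] (1 swaps)
Total swaps: 8


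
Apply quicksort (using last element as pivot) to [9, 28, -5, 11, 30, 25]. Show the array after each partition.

Partition 1: pivot=25 at index 3 -> [9, -5, 11, 25, 30, 28]
Partition 2: pivot=11 at index 2 -> [9, -5, 11, 25, 30, 28]
Partition 3: pivot=-5 at index 0 -> [-5, 9, 11, 25, 30, 28]
Partition 4: pivot=28 at index 4 -> [-5, 9, 11, 25, 28, 30]


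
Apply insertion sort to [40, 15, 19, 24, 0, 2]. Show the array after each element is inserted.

First element 40 is already 'sorted'
Insert 15: shifted 1 elements -> [15, 40, 19, 24, 0, 2]
Insert 19: shifted 1 elements -> [15, 19, 40, 24, 0, 2]
Insert 24: shifted 1 elements -> [15, 19, 24, 40, 0, 2]
Insert 0: shifted 4 elements -> [0, 15, 19, 24, 40, 2]
Insert 2: shifted 4 elements -> [0, 2, 15, 19, 24, 40]


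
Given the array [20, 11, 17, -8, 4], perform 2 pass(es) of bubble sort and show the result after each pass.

After pass 1: [11, 17, -8, 4, 20] (4 swaps)
After pass 2: [11, -8, 4, 17, 20] (2 swaps)
Total swaps: 6


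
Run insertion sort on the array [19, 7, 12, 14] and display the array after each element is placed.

First element 19 is already 'sorted'
Insert 7: shifted 1 elements -> [7, 19, 12, 14]
Insert 12: shifted 1 elements -> [7, 12, 19, 14]
Insert 14: shifted 1 elements -> [7, 12, 14, 19]


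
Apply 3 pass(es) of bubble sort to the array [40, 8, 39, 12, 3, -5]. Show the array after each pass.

After pass 1: [8, 39, 12, 3, -5, 40] (5 swaps)
After pass 2: [8, 12, 3, -5, 39, 40] (3 swaps)
After pass 3: [8, 3, -5, 12, 39, 40] (2 swaps)
Total swaps: 10


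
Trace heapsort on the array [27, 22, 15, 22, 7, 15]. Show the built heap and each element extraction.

Build heap: [27, 22, 15, 22, 7, 15]
Extract 27: [22, 22, 15, 15, 7, 27]
Extract 22: [22, 15, 15, 7, 22, 27]
Extract 22: [15, 7, 15, 22, 22, 27]
Extract 15: [15, 7, 15, 22, 22, 27]
Extract 15: [7, 15, 15, 22, 22, 27]


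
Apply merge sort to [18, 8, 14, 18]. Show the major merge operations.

Divide and conquer:
  Merge [18] + [8] -> [8, 18]
  Merge [14] + [18] -> [14, 18]
  Merge [8, 18] + [14, 18] -> [8, 14, 18, 18]


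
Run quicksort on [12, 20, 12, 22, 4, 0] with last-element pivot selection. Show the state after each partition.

Partition 1: pivot=0 at index 0 -> [0, 20, 12, 22, 4, 12]
Partition 2: pivot=12 at index 3 -> [0, 12, 4, 12, 20, 22]
Partition 3: pivot=4 at index 1 -> [0, 4, 12, 12, 20, 22]
Partition 4: pivot=22 at index 5 -> [0, 4, 12, 12, 20, 22]


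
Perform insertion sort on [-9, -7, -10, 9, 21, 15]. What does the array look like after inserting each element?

First element -9 is already 'sorted'
Insert -7: shifted 0 elements -> [-9, -7, -10, 9, 21, 15]
Insert -10: shifted 2 elements -> [-10, -9, -7, 9, 21, 15]
Insert 9: shifted 0 elements -> [-10, -9, -7, 9, 21, 15]
Insert 21: shifted 0 elements -> [-10, -9, -7, 9, 21, 15]
Insert 15: shifted 1 elements -> [-10, -9, -7, 9, 15, 21]


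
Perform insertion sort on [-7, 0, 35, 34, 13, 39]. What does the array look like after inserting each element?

First element -7 is already 'sorted'
Insert 0: shifted 0 elements -> [-7, 0, 35, 34, 13, 39]
Insert 35: shifted 0 elements -> [-7, 0, 35, 34, 13, 39]
Insert 34: shifted 1 elements -> [-7, 0, 34, 35, 13, 39]
Insert 13: shifted 2 elements -> [-7, 0, 13, 34, 35, 39]
Insert 39: shifted 0 elements -> [-7, 0, 13, 34, 35, 39]


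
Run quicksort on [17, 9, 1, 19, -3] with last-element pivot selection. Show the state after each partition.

Partition 1: pivot=-3 at index 0 -> [-3, 9, 1, 19, 17]
Partition 2: pivot=17 at index 3 -> [-3, 9, 1, 17, 19]
Partition 3: pivot=1 at index 1 -> [-3, 1, 9, 17, 19]
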